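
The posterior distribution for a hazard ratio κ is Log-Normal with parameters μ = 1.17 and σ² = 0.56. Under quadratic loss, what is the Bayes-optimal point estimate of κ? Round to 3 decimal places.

Mode = exp(μ − σ²) = exp(0.61) = 1.840.
Mean = exp(μ + σ²/2) = exp(1.450) = 4.263.
Quadratic loss ⇒ the optimal estimator is the posterior mean.

4.263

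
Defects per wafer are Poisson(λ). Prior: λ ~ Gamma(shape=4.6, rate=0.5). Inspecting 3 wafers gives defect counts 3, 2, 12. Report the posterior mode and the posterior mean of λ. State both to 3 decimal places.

Σ counts = 17. Posterior: Gamma(shape = 4.6+17 = 21.6, rate = 0.5+3 = 3.5).
Mode = (α−1)/β = 20.6/3.5 = 5.886.
Mean = α/β = 21.6/3.5 = 6.171.

MAP = 5.886, posterior mean = 6.171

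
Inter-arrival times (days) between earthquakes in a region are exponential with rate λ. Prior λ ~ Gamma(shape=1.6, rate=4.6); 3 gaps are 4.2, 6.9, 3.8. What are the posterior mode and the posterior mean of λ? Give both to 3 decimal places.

Σ times = 14.9. Posterior: Gamma(shape = 1.6+3 = 4.6, rate = 4.6+14.9 = 19.5).
Mode = (α−1)/β = 3.6/19.5 = 0.185.
Mean = α/β = 4.6/19.5 = 0.236.

MAP = 0.185, posterior mean = 0.236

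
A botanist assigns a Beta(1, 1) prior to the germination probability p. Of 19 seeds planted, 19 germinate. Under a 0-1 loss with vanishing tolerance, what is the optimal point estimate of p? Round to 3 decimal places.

Posterior: Beta(1+19, 1+0) = Beta(20, 1).
Since β = 1 ≤ 1 and α > 1, the Beta density is monotone increasing on [0,1]; the mode is at 1.
Mean = 20/(20+1) = 0.952.
This is the posterior mode — the MAP estimate.

1.000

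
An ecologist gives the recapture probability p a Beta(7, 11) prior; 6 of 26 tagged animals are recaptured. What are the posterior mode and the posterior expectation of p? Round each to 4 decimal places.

Posterior: Beta(7+6, 11+20) = Beta(13, 31).
Mode = (13−1)/(13+31−2) = 12/42 = 0.2857.
Mean = 13/(13+31) = 13/44 = 0.2955.

MAP: 0.2857. Posterior mean: 0.2955.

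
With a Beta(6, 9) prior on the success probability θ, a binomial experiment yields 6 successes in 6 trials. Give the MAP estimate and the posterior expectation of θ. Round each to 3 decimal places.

Posterior: Beta(6+6, 9+0) = Beta(12, 9).
Mode = (12−1)/(12+9−2) = 11/19 = 0.579.
Mean = 12/(12+9) = 12/21 = 0.571.

MAP = 0.579, posterior mean = 0.571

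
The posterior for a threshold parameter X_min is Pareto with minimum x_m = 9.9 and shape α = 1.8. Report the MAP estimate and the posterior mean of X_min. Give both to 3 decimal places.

The Pareto density is strictly decreasing on [x_m, ∞), so the mode is x_m = 9.900.
Mean = α·x_m/(α−1) = 1.8·9.9/0.8 = 22.275.
The posterior is right-skewed, so the mean exceeds the mode.

MAP estimate = 9.900, posterior mean = 22.275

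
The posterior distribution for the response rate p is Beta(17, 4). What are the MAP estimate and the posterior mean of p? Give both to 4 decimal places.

MAP = 0.8421; posterior mean = 0.8095

Mode = (17−1)/(17+4−2) = 16/19 = 0.8421.
Mean = 17/(17+4) = 17/21 = 0.8095.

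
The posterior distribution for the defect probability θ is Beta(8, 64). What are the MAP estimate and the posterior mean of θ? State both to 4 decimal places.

MAP: 0.1000. Posterior mean: 0.1111.

Mode = (8−1)/(8+64−2) = 7/70 = 0.1000.
Mean = 8/(8+64) = 8/72 = 0.1111.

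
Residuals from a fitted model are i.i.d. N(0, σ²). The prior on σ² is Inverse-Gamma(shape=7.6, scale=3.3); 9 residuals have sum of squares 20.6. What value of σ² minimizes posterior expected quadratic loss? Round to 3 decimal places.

1.225

Posterior: Inverse-Gamma(shape = 7.6+9/2 = 12.1, scale = 3.3+20.6/2 = 13.6).
Mode = β/(α+1) = 13.6/13.1 = 1.038.
Mean = β/(α−1) = 13.6/11.1 = 1.225.
Quadratic loss ⇒ the optimal estimator is the posterior mean.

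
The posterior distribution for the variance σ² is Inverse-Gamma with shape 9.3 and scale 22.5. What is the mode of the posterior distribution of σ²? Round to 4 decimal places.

Mode = β/(α+1) = 22.5/10.3 = 2.1845.
Mean = β/(α−1) = 22.5/8.3 = 2.7108.
This is the posterior mode — the MAP estimate.

2.1845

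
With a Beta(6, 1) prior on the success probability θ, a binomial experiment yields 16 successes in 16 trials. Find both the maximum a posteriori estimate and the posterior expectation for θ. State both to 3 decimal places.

Posterior: Beta(6+16, 1+0) = Beta(22, 1).
Since β = 1 ≤ 1 and α > 1, the Beta density is monotone increasing on [0,1]; the mode is at 1.
Mean = 22/(22+1) = 0.957.
The mean is pulled below the mode by the posterior's left skew.

maximum a posteriori estimate = 1.000, posterior expectation = 0.957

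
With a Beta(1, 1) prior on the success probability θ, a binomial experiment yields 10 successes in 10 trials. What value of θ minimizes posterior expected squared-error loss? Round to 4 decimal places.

0.9167

Posterior: Beta(1+10, 1+0) = Beta(11, 1).
Since β = 1 ≤ 1 and α > 1, the Beta density is monotone increasing on [0,1]; the mode is at 1.
Mean = 11/(11+1) = 0.9167.
Squared-error loss ⇒ the optimal estimator is the posterior mean.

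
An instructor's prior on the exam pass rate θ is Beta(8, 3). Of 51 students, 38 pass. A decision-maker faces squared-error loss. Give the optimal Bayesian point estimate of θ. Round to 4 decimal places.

0.7419

Posterior: Beta(8+38, 3+13) = Beta(46, 16).
Mode = (46−1)/(46+16−2) = 45/60 = 0.7500.
Mean = 46/(46+16) = 46/62 = 0.7419.
Squared-error loss ⇒ the optimal estimator is the posterior mean.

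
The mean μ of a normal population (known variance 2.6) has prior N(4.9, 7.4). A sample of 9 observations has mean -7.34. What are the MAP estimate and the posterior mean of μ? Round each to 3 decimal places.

Posterior for μ is Normal. Precision-weighted mean: (1/7.4·4.9 + 9/2.6·-7.34) / (1/7.4 + 9/2.6) = -6.880.
A Normal posterior is symmetric, so mode = mean.

MAP = -6.880, posterior mean = -6.880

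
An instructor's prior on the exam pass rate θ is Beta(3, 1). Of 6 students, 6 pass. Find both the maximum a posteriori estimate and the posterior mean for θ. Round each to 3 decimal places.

MAP = 1.000, posterior mean = 0.900

Posterior: Beta(3+6, 1+0) = Beta(9, 1).
Since β = 1 ≤ 1 and α > 1, the Beta density is monotone increasing on [0,1]; the mode is at 1.
Mean = 9/(9+1) = 0.900.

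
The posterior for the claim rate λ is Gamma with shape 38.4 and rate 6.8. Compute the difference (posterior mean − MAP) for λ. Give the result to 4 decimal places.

0.1471

Mode = (α−1)/β = 37.4/6.8 = 5.5000.
Mean = α/β = 38.4/6.8 = 5.6471.
Difference = 5.6471 − 5.5000 = 0.1471.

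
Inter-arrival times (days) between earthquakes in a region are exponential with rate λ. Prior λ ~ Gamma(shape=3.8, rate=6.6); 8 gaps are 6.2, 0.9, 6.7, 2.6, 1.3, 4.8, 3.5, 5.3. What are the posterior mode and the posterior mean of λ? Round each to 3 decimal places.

Σ times = 31.3. Posterior: Gamma(shape = 3.8+8 = 11.8, rate = 6.6+31.3 = 37.9).
Mode = (α−1)/β = 10.8/37.9 = 0.285.
Mean = α/β = 11.8/37.9 = 0.311.

MAP: 0.285. Posterior mean: 0.311.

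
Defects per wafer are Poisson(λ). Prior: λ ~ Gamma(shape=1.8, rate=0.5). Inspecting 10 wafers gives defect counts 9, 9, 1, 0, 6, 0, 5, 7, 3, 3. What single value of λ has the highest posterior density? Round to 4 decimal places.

Σ counts = 43. Posterior: Gamma(shape = 1.8+43 = 44.8, rate = 0.5+10 = 10.5).
Mode = (α−1)/β = 43.8/10.5 = 4.1714.
Mean = α/β = 44.8/10.5 = 4.2667.
This is the posterior mode — the MAP estimate.

4.1714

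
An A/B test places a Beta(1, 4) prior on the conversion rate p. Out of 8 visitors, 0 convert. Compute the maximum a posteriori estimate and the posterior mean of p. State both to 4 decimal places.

Posterior: Beta(1+0, 4+8) = Beta(1, 12).
Since α = 1 ≤ 1 and β > 1, the Beta density is monotone decreasing on [0,1]; the mode is at 0.
Mean = 1/(1+12) = 0.0769.
Right-skewed posterior ⇒ mode < mean.

p_MAP = 0.0000, E[p|data] = 0.0769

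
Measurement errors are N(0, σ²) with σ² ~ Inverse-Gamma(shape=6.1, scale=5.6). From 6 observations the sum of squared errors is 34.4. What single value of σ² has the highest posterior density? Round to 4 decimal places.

Posterior: Inverse-Gamma(shape = 6.1+6/2 = 9.1, scale = 5.6+34.4/2 = 22.8).
Mode = β/(α+1) = 22.8/10.1 = 2.2574.
Mean = β/(α−1) = 22.8/8.1 = 2.8148.
This is the posterior mode — the MAP estimate.

2.2574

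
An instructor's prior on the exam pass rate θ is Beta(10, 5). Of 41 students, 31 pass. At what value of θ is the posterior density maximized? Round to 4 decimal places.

0.7407

Posterior: Beta(10+31, 5+10) = Beta(41, 15).
Mode = (41−1)/(41+15−2) = 40/54 = 0.7407.
Mean = 41/(41+15) = 41/56 = 0.7321.
This is the posterior mode — the MAP estimate.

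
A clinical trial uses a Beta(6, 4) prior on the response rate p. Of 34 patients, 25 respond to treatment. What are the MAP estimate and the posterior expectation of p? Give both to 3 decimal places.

MAP: 0.714. Posterior mean: 0.705.

Posterior: Beta(6+25, 4+9) = Beta(31, 13).
Mode = (31−1)/(31+13−2) = 30/42 = 0.714.
Mean = 31/(31+13) = 31/44 = 0.705.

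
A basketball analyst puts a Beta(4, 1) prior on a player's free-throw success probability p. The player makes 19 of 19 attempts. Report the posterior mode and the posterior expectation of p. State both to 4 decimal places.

MAP = 1.0000, posterior mean = 0.9583

Posterior: Beta(4+19, 1+0) = Beta(23, 1).
Since β = 1 ≤ 1 and α > 1, the Beta density is monotone increasing on [0,1]; the mode is at 1.
Mean = 23/(23+1) = 0.9583.
Mode > mean: the posterior has a left tail.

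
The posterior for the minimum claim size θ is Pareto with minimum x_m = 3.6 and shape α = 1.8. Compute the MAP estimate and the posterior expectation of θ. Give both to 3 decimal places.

The Pareto density is strictly decreasing on [x_m, ∞), so the mode is x_m = 3.600.
Mean = α·x_m/(α−1) = 1.8·3.6/0.8 = 8.100.

MAP = 3.600, posterior mean = 8.100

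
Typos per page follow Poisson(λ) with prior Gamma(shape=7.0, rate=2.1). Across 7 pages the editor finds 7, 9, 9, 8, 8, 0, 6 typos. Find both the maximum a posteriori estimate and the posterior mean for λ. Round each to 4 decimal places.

Σ counts = 47. Posterior: Gamma(shape = 7.0+47 = 54.0, rate = 2.1+7 = 9.1).
Mode = (α−1)/β = 53.0/9.1 = 5.8242.
Mean = α/β = 54.0/9.1 = 5.9341.

MAP = 5.8242; posterior mean = 5.9341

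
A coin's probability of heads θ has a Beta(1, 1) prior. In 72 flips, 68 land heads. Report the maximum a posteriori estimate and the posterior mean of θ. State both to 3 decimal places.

maximum a posteriori estimate = 0.944, posterior mean = 0.932

Posterior: Beta(1+68, 1+4) = Beta(69, 5).
Mode = (69−1)/(69+5−2) = 68/72 = 0.944.
With a flat prior the MAP equals the MLE, 68/72.
Mean = 69/(69+5) = 69/74 = 0.932.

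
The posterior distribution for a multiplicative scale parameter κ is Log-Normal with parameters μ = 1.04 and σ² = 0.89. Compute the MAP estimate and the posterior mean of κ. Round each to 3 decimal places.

MAP estimate = 1.162, posterior mean = 4.415

Mode = exp(μ − σ²) = exp(0.15) = 1.162.
Mean = exp(μ + σ²/2) = exp(1.485) = 4.415.
The mean is pulled above the mode by the posterior's right skew.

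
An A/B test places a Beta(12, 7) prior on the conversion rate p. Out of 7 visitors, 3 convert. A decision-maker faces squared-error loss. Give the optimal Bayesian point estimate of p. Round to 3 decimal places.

Posterior: Beta(12+3, 7+4) = Beta(15, 11).
Mode = (15−1)/(15+11−2) = 14/24 = 0.583.
Mean = 15/(15+11) = 15/26 = 0.577.
Squared-error loss ⇒ the optimal estimator is the posterior mean.

0.577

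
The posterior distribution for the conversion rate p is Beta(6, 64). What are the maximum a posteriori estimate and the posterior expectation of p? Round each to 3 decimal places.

Mode = (6−1)/(6+64−2) = 5/68 = 0.074.
Mean = 6/(6+64) = 6/70 = 0.086.
The mean is pulled above the mode by the posterior's right skew.

MAP = 0.074, posterior mean = 0.086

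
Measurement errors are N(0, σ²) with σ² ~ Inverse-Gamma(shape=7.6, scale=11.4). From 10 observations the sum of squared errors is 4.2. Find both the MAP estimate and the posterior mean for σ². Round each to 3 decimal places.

σ²_MAP = 0.993, E[σ²|data] = 1.164

Posterior: Inverse-Gamma(shape = 7.6+10/2 = 12.6, scale = 11.4+4.2/2 = 13.5).
Mode = β/(α+1) = 13.5/13.6 = 0.993.
Mean = β/(α−1) = 13.5/11.6 = 1.164.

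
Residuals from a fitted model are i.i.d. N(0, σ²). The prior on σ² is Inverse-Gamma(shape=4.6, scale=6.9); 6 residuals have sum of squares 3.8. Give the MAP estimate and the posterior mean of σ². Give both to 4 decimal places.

Posterior: Inverse-Gamma(shape = 4.6+6/2 = 7.6, scale = 6.9+3.8/2 = 8.8).
Mode = β/(α+1) = 8.8/8.6 = 1.0233.
Mean = β/(α−1) = 8.8/6.6 = 1.3333.

MAP: 1.0233. Posterior mean: 1.3333.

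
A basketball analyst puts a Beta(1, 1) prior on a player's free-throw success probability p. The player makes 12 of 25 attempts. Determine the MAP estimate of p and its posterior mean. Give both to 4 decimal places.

Posterior: Beta(1+12, 1+13) = Beta(13, 14).
Mode = (13−1)/(13+14−2) = 12/25 = 0.4800.
Mean = 13/(13+14) = 13/27 = 0.4815.

MAP: 0.4800. Posterior mean: 0.4815.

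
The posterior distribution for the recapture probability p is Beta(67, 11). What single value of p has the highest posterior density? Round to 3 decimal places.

Mode = (67−1)/(67+11−2) = 66/76 = 0.868.
Mean = 67/(67+11) = 67/78 = 0.859.
This is the posterior mode — the MAP estimate.

0.868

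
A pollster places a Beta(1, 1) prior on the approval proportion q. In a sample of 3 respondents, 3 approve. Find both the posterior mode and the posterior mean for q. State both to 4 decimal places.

Posterior: Beta(1+3, 1+0) = Beta(4, 1).
Since β = 1 ≤ 1 and α > 1, the Beta density is monotone increasing on [0,1]; the mode is at 1.
Mean = 4/(4+1) = 0.8000.
Left-skewed posterior ⇒ mean < mode.

posterior mode = 1.0000, posterior mean = 0.8000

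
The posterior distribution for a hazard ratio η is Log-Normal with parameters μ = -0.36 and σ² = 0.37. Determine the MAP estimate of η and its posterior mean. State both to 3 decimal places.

Mode = exp(μ − σ²) = exp(-0.73) = 0.482.
Mean = exp(μ + σ²/2) = exp(-0.175) = 0.839.
Right-skewed posterior ⇒ mode < mean.

MAP estimate = 0.482, posterior mean = 0.839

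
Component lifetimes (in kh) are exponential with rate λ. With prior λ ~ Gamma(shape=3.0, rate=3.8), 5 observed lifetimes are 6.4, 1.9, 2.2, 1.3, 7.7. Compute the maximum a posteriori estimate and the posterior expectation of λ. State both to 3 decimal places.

MAP = 0.300, posterior mean = 0.343

Σ times = 19.5. Posterior: Gamma(shape = 3.0+5 = 8.0, rate = 3.8+19.5 = 23.3).
Mode = (α−1)/β = 7.0/23.3 = 0.300.
Mean = α/β = 8.0/23.3 = 0.343.
Right-skewed posterior ⇒ mode < mean.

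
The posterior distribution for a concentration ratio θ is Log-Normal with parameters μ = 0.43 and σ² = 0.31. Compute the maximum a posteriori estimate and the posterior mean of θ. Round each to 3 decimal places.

Mode = exp(μ − σ²) = exp(0.12) = 1.127.
Mean = exp(μ + σ²/2) = exp(0.585) = 1.795.

MAP = 1.127, posterior mean = 1.795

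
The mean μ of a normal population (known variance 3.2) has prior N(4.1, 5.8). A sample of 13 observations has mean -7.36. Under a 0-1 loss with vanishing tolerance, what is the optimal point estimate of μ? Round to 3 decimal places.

-6.893

Posterior for μ is Normal. Precision-weighted mean: (1/5.8·4.1 + 13/3.2·-7.36) / (1/5.8 + 13/3.2) = -6.893.
A Normal posterior is symmetric, so mode = mean.
This is the posterior mode — the MAP estimate.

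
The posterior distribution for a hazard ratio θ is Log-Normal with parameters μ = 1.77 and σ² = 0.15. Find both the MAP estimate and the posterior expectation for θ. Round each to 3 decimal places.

Mode = exp(μ − σ²) = exp(1.62) = 5.053.
Mean = exp(μ + σ²/2) = exp(1.845) = 6.328.

MAP estimate = 5.053, posterior expectation = 6.328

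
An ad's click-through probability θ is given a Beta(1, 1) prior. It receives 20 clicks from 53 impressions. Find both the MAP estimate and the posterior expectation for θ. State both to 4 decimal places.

Posterior: Beta(1+20, 1+33) = Beta(21, 34).
Mode = (21−1)/(21+34−2) = 20/53 = 0.3774.
Mean = 21/(21+34) = 21/55 = 0.3818.
Right-skewed posterior ⇒ mode < mean.

MAP = 0.3774, posterior mean = 0.3818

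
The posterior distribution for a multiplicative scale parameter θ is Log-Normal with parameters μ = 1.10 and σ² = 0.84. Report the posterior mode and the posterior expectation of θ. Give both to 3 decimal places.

posterior mode = 1.297, posterior expectation = 4.572

Mode = exp(μ − σ²) = exp(0.26) = 1.297.
Mean = exp(μ + σ²/2) = exp(1.520) = 4.572.
Mean > mode: the posterior has a right tail.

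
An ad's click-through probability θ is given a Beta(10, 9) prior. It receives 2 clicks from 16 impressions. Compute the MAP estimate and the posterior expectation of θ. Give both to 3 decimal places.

MAP = 0.333, posterior mean = 0.343

Posterior: Beta(10+2, 9+14) = Beta(12, 23).
Mode = (12−1)/(12+23−2) = 11/33 = 0.333.
Mean = 12/(12+23) = 12/35 = 0.343.
Mean > mode: the posterior has a right tail.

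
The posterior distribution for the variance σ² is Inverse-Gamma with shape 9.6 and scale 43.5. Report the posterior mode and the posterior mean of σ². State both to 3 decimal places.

posterior mode = 4.104, posterior mean = 5.058

Mode = β/(α+1) = 43.5/10.6 = 4.104.
Mean = β/(α−1) = 43.5/8.6 = 5.058.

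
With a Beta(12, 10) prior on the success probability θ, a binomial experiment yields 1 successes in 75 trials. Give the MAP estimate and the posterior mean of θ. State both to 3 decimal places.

MAP: 0.126. Posterior mean: 0.134.

Posterior: Beta(12+1, 10+74) = Beta(13, 84).
Mode = (13−1)/(13+84−2) = 12/95 = 0.126.
Mean = 13/(13+84) = 13/97 = 0.134.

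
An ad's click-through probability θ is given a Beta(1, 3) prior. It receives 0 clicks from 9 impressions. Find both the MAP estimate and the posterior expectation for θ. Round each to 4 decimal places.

MAP = 0.0000; posterior mean = 0.0769

Posterior: Beta(1+0, 3+9) = Beta(1, 12).
Since α = 1 ≤ 1 and β > 1, the Beta density is monotone decreasing on [0,1]; the mode is at 0.
Mean = 1/(1+12) = 0.0769.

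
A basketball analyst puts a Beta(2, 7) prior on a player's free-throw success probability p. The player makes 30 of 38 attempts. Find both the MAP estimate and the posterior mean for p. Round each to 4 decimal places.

MAP: 0.6889. Posterior mean: 0.6809.

Posterior: Beta(2+30, 7+8) = Beta(32, 15).
Mode = (32−1)/(32+15−2) = 31/45 = 0.6889.
Mean = 32/(32+15) = 32/47 = 0.6809.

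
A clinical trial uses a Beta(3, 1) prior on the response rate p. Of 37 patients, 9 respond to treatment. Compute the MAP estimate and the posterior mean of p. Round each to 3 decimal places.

Posterior: Beta(3+9, 1+28) = Beta(12, 29).
Mode = (12−1)/(12+29−2) = 11/39 = 0.282.
Mean = 12/(12+29) = 12/41 = 0.293.

MAP = 0.282, posterior mean = 0.293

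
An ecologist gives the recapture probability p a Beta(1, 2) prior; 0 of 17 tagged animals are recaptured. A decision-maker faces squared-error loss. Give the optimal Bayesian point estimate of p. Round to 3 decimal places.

Posterior: Beta(1+0, 2+17) = Beta(1, 19).
Since α = 1 ≤ 1 and β > 1, the Beta density is monotone decreasing on [0,1]; the mode is at 0.
Mean = 1/(1+19) = 0.050.
Squared-error loss ⇒ the optimal estimator is the posterior mean.

0.050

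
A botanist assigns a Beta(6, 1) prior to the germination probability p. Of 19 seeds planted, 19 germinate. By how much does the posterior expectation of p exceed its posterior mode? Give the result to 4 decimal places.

Posterior: Beta(6+19, 1+0) = Beta(25, 1).
Since β = 1 ≤ 1 and α > 1, the Beta density is monotone increasing on [0,1]; the mode is at 1.
Mean = 25/(25+1) = 0.9615.
Difference = 0.9615 − 1.0000 = -0.0385.
The mean is pulled below the mode by the posterior's left skew.

-0.0385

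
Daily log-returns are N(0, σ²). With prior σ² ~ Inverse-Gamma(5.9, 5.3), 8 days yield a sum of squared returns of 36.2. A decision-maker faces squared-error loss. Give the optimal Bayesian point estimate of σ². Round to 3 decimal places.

2.629

Posterior: Inverse-Gamma(shape = 5.9+8/2 = 9.9, scale = 5.3+36.2/2 = 23.4).
Mode = β/(α+1) = 23.4/10.9 = 2.147.
Mean = β/(α−1) = 23.4/8.9 = 2.629.
Squared-error loss ⇒ the optimal estimator is the posterior mean.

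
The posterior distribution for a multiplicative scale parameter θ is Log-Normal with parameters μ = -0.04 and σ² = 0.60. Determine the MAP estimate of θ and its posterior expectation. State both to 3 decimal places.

Mode = exp(μ − σ²) = exp(-0.64) = 0.527.
Mean = exp(μ + σ²/2) = exp(0.260) = 1.297.

MAP = 0.527; posterior mean = 1.297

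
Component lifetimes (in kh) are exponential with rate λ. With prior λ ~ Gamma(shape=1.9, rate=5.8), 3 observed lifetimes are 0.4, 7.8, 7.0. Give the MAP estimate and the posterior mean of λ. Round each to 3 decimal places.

Σ times = 15.2. Posterior: Gamma(shape = 1.9+3 = 4.9, rate = 5.8+15.2 = 21.0).
Mode = (α−1)/β = 3.9/21.0 = 0.186.
Mean = α/β = 4.9/21.0 = 0.233.

MAP = 0.186; posterior mean = 0.233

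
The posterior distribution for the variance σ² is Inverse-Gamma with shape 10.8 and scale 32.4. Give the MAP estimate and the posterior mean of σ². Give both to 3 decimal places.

MAP estimate = 2.746, posterior mean = 3.306

Mode = β/(α+1) = 32.4/11.8 = 2.746.
Mean = β/(α−1) = 32.4/9.8 = 3.306.
Mean > mode: the posterior has a right tail.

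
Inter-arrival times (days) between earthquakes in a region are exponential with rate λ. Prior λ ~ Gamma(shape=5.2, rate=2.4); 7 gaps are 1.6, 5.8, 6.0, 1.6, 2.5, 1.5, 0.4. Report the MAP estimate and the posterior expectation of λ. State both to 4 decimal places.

MAP: 0.5138. Posterior mean: 0.5596.

Σ times = 19.4. Posterior: Gamma(shape = 5.2+7 = 12.2, rate = 2.4+19.4 = 21.8).
Mode = (α−1)/β = 11.2/21.8 = 0.5138.
Mean = α/β = 12.2/21.8 = 0.5596.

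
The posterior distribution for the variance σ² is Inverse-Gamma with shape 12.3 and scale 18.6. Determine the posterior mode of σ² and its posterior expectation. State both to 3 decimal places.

Mode = β/(α+1) = 18.6/13.3 = 1.398.
Mean = β/(α−1) = 18.6/11.3 = 1.646.

σ²_MAP = 1.398, E[σ²|data] = 1.646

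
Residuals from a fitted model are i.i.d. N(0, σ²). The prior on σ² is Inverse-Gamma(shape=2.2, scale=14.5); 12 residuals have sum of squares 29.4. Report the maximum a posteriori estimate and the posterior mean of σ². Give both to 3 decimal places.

Posterior: Inverse-Gamma(shape = 2.2+12/2 = 8.2, scale = 14.5+29.4/2 = 29.2).
Mode = β/(α+1) = 29.2/9.2 = 3.174.
Mean = β/(α−1) = 29.2/7.2 = 4.056.
Right-skewed posterior ⇒ mode < mean.

maximum a posteriori estimate = 3.174, posterior mean = 4.056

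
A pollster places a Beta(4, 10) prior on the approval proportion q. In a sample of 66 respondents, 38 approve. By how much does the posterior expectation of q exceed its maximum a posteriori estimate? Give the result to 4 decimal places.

Posterior: Beta(4+38, 10+28) = Beta(42, 38).
Mode = (42−1)/(42+38−2) = 41/78 = 0.5256.
Mean = 42/(42+38) = 42/80 = 0.5250.
Difference = 0.5250 − 0.5256 = -0.0006.

-0.0006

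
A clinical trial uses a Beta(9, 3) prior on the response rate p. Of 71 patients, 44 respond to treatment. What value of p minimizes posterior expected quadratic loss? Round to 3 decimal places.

Posterior: Beta(9+44, 3+27) = Beta(53, 30).
Mode = (53−1)/(53+30−2) = 52/81 = 0.642.
Mean = 53/(53+30) = 53/83 = 0.639.
Quadratic loss ⇒ the optimal estimator is the posterior mean.

0.639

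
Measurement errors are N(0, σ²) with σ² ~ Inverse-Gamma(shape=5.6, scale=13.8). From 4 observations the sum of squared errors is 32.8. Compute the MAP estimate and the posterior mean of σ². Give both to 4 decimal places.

σ²_MAP = 3.5116, E[σ²|data] = 4.5758

Posterior: Inverse-Gamma(shape = 5.6+4/2 = 7.6, scale = 13.8+32.8/2 = 30.2).
Mode = β/(α+1) = 30.2/8.6 = 3.5116.
Mean = β/(α−1) = 30.2/6.6 = 4.5758.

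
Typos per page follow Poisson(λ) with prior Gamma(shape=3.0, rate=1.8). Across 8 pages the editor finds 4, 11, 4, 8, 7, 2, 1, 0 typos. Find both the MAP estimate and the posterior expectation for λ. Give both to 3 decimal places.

Σ counts = 37. Posterior: Gamma(shape = 3.0+37 = 40.0, rate = 1.8+8 = 9.8).
Mode = (α−1)/β = 39.0/9.8 = 3.980.
Mean = α/β = 40.0/9.8 = 4.082.

MAP = 3.980, posterior mean = 4.082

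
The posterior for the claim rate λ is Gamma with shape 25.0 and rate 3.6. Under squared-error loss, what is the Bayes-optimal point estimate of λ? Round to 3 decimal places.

6.944

Mode = (α−1)/β = 24.0/3.6 = 6.667.
Mean = α/β = 25.0/3.6 = 6.944.
Squared-error loss ⇒ the optimal estimator is the posterior mean.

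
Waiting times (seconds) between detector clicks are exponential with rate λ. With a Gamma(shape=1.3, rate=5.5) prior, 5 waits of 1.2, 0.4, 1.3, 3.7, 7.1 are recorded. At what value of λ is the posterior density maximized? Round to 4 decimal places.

0.2760

Σ times = 13.7. Posterior: Gamma(shape = 1.3+5 = 6.3, rate = 5.5+13.7 = 19.2).
Mode = (α−1)/β = 5.3/19.2 = 0.2760.
Mean = α/β = 6.3/19.2 = 0.3281.
This is the posterior mode — the MAP estimate.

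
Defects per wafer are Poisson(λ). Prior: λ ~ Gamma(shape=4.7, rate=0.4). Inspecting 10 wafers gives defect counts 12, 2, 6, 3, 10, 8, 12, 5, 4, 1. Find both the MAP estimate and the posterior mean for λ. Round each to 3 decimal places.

MAP: 6.413. Posterior mean: 6.510.

Σ counts = 63. Posterior: Gamma(shape = 4.7+63 = 67.7, rate = 0.4+10 = 10.4).
Mode = (α−1)/β = 66.7/10.4 = 6.413.
Mean = α/β = 67.7/10.4 = 6.510.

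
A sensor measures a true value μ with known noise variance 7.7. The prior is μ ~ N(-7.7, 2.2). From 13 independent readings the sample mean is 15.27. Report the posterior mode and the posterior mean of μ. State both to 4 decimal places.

MAP = 10.3976, posterior mean = 10.3976

Posterior for μ is Normal. Precision-weighted mean: (1/2.2·-7.7 + 13/7.7·15.27) / (1/2.2 + 13/7.7) = 10.3976.
A Normal posterior is symmetric, so mode = mean.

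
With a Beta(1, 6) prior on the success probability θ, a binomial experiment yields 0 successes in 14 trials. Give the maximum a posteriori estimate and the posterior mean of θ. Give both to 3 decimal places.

maximum a posteriori estimate = 0.000, posterior mean = 0.048

Posterior: Beta(1+0, 6+14) = Beta(1, 20).
Since α = 1 ≤ 1 and β > 1, the Beta density is monotone decreasing on [0,1]; the mode is at 0.
Mean = 1/(1+20) = 0.048.
The mean is pulled above the mode by the posterior's right skew.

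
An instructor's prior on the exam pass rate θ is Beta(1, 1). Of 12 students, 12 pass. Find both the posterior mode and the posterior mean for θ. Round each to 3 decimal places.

Posterior: Beta(1+12, 1+0) = Beta(13, 1).
Since β = 1 ≤ 1 and α > 1, the Beta density is monotone increasing on [0,1]; the mode is at 1.
Mean = 13/(13+1) = 0.929.
The posterior is left-skewed, so the mode exceeds the mean.

θ_MAP = 1.000, E[θ|data] = 0.929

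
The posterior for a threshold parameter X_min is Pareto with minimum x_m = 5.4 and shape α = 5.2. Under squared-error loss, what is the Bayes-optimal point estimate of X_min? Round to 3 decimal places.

6.686

The Pareto density is strictly decreasing on [x_m, ∞), so the mode is x_m = 5.400.
Mean = α·x_m/(α−1) = 5.2·5.4/4.2 = 6.686.
Squared-error loss ⇒ the optimal estimator is the posterior mean.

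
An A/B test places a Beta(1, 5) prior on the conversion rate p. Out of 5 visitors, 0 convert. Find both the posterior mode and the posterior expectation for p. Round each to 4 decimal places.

posterior mode = 0.0000, posterior expectation = 0.0909

Posterior: Beta(1+0, 5+5) = Beta(1, 10).
Since α = 1 ≤ 1 and β > 1, the Beta density is monotone decreasing on [0,1]; the mode is at 0.
Mean = 1/(1+10) = 0.0909.
Right-skewed posterior ⇒ mode < mean.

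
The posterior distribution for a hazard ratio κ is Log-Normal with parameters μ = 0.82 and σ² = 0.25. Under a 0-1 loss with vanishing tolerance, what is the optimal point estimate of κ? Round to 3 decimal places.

Mode = exp(μ − σ²) = exp(0.57) = 1.768.
Mean = exp(μ + σ²/2) = exp(0.945) = 2.573.
This is the posterior mode — the MAP estimate.

1.768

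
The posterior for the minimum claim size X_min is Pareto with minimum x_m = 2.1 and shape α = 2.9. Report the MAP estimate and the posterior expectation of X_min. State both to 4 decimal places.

X_min_MAP = 2.1000, E[X_min|data] = 3.2053

The Pareto density is strictly decreasing on [x_m, ∞), so the mode is x_m = 2.1000.
Mean = α·x_m/(α−1) = 2.9·2.1/1.9 = 3.2053.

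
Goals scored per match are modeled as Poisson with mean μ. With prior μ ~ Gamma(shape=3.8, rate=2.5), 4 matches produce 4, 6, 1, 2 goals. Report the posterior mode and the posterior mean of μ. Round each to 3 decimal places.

MAP: 2.431. Posterior mean: 2.585.

Σ counts = 13. Posterior: Gamma(shape = 3.8+13 = 16.8, rate = 2.5+4 = 6.5).
Mode = (α−1)/β = 15.8/6.5 = 2.431.
Mean = α/β = 16.8/6.5 = 2.585.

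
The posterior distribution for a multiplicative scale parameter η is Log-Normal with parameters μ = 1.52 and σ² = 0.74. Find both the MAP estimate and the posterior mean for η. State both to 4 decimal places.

Mode = exp(μ − σ²) = exp(0.78) = 2.1815.
Mean = exp(μ + σ²/2) = exp(1.890) = 6.6194.
Right-skewed posterior ⇒ mode < mean.

MAP = 2.1815, posterior mean = 6.6194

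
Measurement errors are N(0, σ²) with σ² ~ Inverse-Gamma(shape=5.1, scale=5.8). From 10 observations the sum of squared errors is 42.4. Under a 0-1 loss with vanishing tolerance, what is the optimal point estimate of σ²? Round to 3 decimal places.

2.432

Posterior: Inverse-Gamma(shape = 5.1+10/2 = 10.1, scale = 5.8+42.4/2 = 27.0).
Mode = β/(α+1) = 27.0/11.1 = 2.432.
Mean = β/(α−1) = 27.0/9.1 = 2.967.
This is the posterior mode — the MAP estimate.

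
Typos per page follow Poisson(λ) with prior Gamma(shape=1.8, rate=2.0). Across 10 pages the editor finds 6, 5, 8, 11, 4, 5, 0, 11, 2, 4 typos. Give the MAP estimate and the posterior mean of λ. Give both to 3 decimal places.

Σ counts = 56. Posterior: Gamma(shape = 1.8+56 = 57.8, rate = 2.0+10 = 12.0).
Mode = (α−1)/β = 56.8/12.0 = 4.733.
Mean = α/β = 57.8/12.0 = 4.817.

MAP = 4.733; posterior mean = 4.817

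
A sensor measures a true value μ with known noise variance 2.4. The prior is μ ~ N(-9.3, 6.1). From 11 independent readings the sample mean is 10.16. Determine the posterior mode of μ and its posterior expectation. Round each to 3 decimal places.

Posterior for μ is Normal. Precision-weighted mean: (1/6.1·-9.3 + 11/2.4·10.16) / (1/6.1 + 11/2.4) = 9.488.
A Normal posterior is symmetric, so mode = mean.

μ_MAP = 9.488, E[μ|data] = 9.488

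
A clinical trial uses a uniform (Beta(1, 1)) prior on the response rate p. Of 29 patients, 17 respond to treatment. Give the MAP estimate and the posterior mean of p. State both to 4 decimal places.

Posterior: Beta(1+17, 1+12) = Beta(18, 13).
Mode = (18−1)/(18+13−2) = 17/29 = 0.5862.
With a flat prior the MAP equals the MLE, 17/29.
Mean = 18/(18+13) = 18/31 = 0.5806.

MAP estimate = 0.5862, posterior mean = 0.5806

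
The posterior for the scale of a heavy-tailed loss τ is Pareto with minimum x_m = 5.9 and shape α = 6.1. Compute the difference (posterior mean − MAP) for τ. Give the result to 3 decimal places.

The Pareto density is strictly decreasing on [x_m, ∞), so the mode is x_m = 5.900.
Mean = α·x_m/(α−1) = 6.1·5.9/5.1 = 7.057.
Difference = 7.057 − 5.900 = 1.157.

1.157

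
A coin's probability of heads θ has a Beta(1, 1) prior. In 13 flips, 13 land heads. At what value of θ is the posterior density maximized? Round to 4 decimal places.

Posterior: Beta(1+13, 1+0) = Beta(14, 1).
Since β = 1 ≤ 1 and α > 1, the Beta density is monotone increasing on [0,1]; the mode is at 1.
Mean = 14/(14+1) = 0.9333.
This is the posterior mode — the MAP estimate.

1.0000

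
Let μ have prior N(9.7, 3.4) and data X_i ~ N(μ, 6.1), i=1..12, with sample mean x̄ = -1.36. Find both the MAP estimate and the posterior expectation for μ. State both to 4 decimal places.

Posterior for μ is Normal. Precision-weighted mean: (1/3.4·9.7 + 12/6.1·-1.36) / (1/3.4 + 12/6.1) = 0.0785.
A Normal posterior is symmetric, so mode = mean.

MAP = 0.0785, posterior mean = 0.0785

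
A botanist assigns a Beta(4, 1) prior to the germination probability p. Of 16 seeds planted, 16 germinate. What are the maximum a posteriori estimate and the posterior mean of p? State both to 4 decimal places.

Posterior: Beta(4+16, 1+0) = Beta(20, 1).
Since β = 1 ≤ 1 and α > 1, the Beta density is monotone increasing on [0,1]; the mode is at 1.
Mean = 20/(20+1) = 0.9524.
Left-skewed posterior ⇒ mean < mode.

MAP = 1.0000, posterior mean = 0.9524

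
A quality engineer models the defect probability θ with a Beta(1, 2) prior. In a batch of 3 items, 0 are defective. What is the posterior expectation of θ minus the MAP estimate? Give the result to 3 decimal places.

Posterior: Beta(1+0, 2+3) = Beta(1, 5).
Since α = 1 ≤ 1 and β > 1, the Beta density is monotone decreasing on [0,1]; the mode is at 0.
Mean = 1/(1+5) = 0.167.
Difference = 0.167 − 0.000 = 0.167.

0.167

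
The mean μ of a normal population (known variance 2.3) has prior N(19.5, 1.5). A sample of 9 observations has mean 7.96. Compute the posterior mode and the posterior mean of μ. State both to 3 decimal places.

Posterior for μ is Normal. Precision-weighted mean: (1/1.5·19.5 + 9/2.3·7.96) / (1/1.5 + 9/2.3) = 9.640.
A Normal posterior is symmetric, so mode = mean.

μ_MAP = 9.640, E[μ|data] = 9.640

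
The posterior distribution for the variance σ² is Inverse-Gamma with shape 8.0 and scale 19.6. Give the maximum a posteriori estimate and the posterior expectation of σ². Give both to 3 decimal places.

MAP = 2.178, posterior mean = 2.800

Mode = β/(α+1) = 19.6/9.0 = 2.178.
Mean = β/(α−1) = 19.6/7.0 = 2.800.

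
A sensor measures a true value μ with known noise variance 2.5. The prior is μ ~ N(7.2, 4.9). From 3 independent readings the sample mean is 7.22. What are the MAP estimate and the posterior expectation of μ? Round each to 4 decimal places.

Posterior for μ is Normal. Precision-weighted mean: (1/4.9·7.2 + 3/2.5·7.22) / (1/4.9 + 3/2.5) = 7.2171.
A Normal posterior is symmetric, so mode = mean.

MAP estimate = 7.2171, posterior expectation = 7.2171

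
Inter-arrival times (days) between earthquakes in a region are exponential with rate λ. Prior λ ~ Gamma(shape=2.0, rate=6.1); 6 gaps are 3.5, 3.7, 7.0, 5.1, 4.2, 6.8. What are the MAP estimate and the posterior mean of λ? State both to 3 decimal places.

λ_MAP = 0.192, E[λ|data] = 0.220

Σ times = 30.3. Posterior: Gamma(shape = 2.0+6 = 8.0, rate = 6.1+30.3 = 36.4).
Mode = (α−1)/β = 7.0/36.4 = 0.192.
Mean = α/β = 8.0/36.4 = 0.220.
The posterior is right-skewed, so the mean exceeds the mode.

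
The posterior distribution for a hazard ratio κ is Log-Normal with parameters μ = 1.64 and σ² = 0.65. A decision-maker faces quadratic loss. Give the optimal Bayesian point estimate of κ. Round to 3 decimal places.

7.135

Mode = exp(μ − σ²) = exp(0.99) = 2.691.
Mean = exp(μ + σ²/2) = exp(1.965) = 7.135.
Quadratic loss ⇒ the optimal estimator is the posterior mean.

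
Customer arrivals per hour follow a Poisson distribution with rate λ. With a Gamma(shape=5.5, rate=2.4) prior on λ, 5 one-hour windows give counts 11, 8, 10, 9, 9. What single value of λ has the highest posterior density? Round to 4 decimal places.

6.9595

Σ counts = 47. Posterior: Gamma(shape = 5.5+47 = 52.5, rate = 2.4+5 = 7.4).
Mode = (α−1)/β = 51.5/7.4 = 6.9595.
Mean = α/β = 52.5/7.4 = 7.0946.
This is the posterior mode — the MAP estimate.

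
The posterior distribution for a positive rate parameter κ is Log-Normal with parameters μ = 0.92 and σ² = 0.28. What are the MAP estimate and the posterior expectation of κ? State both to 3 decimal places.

κ_MAP = 1.896, E[κ|data] = 2.886

Mode = exp(μ − σ²) = exp(0.64) = 1.896.
Mean = exp(μ + σ²/2) = exp(1.060) = 2.886.
The posterior is right-skewed, so the mean exceeds the mode.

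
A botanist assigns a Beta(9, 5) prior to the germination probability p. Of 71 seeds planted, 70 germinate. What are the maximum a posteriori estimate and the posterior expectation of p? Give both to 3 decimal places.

Posterior: Beta(9+70, 5+1) = Beta(79, 6).
Mode = (79−1)/(79+6−2) = 78/83 = 0.940.
Mean = 79/(79+6) = 79/85 = 0.929.

maximum a posteriori estimate = 0.940, posterior expectation = 0.929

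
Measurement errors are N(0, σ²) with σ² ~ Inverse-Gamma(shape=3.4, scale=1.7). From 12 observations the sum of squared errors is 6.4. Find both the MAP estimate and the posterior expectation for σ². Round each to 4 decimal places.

MAP = 0.4712; posterior mean = 0.5833

Posterior: Inverse-Gamma(shape = 3.4+12/2 = 9.4, scale = 1.7+6.4/2 = 4.9).
Mode = β/(α+1) = 4.9/10.4 = 0.4712.
Mean = β/(α−1) = 4.9/8.4 = 0.5833.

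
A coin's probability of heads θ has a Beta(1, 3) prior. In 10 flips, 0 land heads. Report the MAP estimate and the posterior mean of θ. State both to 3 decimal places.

MAP = 0.000; posterior mean = 0.071

Posterior: Beta(1+0, 3+10) = Beta(1, 13).
Since α = 1 ≤ 1 and β > 1, the Beta density is monotone decreasing on [0,1]; the mode is at 0.
Mean = 1/(1+13) = 0.071.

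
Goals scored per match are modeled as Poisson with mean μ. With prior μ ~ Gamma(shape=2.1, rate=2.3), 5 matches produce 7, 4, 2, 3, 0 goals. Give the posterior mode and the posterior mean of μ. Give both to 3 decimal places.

Σ counts = 16. Posterior: Gamma(shape = 2.1+16 = 18.1, rate = 2.3+5 = 7.3).
Mode = (α−1)/β = 17.1/7.3 = 2.342.
Mean = α/β = 18.1/7.3 = 2.479.

MAP = 2.342, posterior mean = 2.479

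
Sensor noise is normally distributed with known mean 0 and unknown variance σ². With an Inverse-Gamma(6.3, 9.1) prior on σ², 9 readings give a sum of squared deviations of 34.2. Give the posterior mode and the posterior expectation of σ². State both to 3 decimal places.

σ²_MAP = 2.220, E[σ²|data] = 2.673

Posterior: Inverse-Gamma(shape = 6.3+9/2 = 10.8, scale = 9.1+34.2/2 = 26.2).
Mode = β/(α+1) = 26.2/11.8 = 2.220.
Mean = β/(α−1) = 26.2/9.8 = 2.673.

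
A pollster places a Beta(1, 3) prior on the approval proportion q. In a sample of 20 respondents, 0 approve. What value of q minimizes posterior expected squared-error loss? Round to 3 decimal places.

0.042

Posterior: Beta(1+0, 3+20) = Beta(1, 23).
Since α = 1 ≤ 1 and β > 1, the Beta density is monotone decreasing on [0,1]; the mode is at 0.
Mean = 1/(1+23) = 0.042.
Squared-error loss ⇒ the optimal estimator is the posterior mean.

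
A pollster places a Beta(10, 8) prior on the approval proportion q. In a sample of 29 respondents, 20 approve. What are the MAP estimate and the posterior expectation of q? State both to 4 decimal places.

Posterior: Beta(10+20, 8+9) = Beta(30, 17).
Mode = (30−1)/(30+17−2) = 29/45 = 0.6444.
Mean = 30/(30+17) = 30/47 = 0.6383.
The posterior is left-skewed, so the mode exceeds the mean.

MAP = 0.6444; posterior mean = 0.6383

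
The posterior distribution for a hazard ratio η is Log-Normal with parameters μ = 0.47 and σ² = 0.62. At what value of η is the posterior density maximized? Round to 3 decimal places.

Mode = exp(μ − σ²) = exp(-0.15) = 0.861.
Mean = exp(μ + σ²/2) = exp(0.780) = 2.181.
This is the posterior mode — the MAP estimate.

0.861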